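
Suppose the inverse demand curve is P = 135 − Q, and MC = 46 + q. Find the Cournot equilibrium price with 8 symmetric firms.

With 8 symmetric Cournot firms, each firm's FOC gives 135 − 9q = 46 + q, so q = 8.9, Q = 8·8.9 = 71.2, and P = 63.8.

P = 63.8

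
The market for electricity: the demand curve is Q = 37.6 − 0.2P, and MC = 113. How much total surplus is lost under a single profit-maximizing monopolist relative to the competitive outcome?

Inverting demand: P = 188 − 5Q.
Competitive firms price at marginal cost: P = 113, giving Q = 15.
Monopoly sets MR = MC: 188 − 10Q = 113 ⇒ Q = 7.5, P = 188 − 5·7.5 = 150.5.
DWL is the triangle between Q = 7.5 and Q = 15: ½·(15 − 7.5)·(150.5 − 113) = 140.625.

DWL = 140.625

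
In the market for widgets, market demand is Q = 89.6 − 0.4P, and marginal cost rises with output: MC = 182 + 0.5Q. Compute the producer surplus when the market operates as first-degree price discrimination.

Inverting demand: P = 224 − 2.5Q.
A perfectly discriminating monopolist sells every unit with P(Q) ≥ MC(Q), so output equals the competitive quantity Q = 14. Each buyer pays their reservation price, so CS = 0 and the firm captures all surplus.
PS = ½·(224 − 182)·14 = 294.

PS = 294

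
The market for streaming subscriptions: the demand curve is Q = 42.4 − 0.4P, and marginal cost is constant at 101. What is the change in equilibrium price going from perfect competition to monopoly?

Equilibrium price rises by 2.5

Inverting demand: P = 106 − 2.5Q.
Under competition P = MC = 101, so Q = (106 − 101)/2.5 = 2.
A monopolist chooses Q where MR = MC. MR = 106 − 5Q; setting this equal to 101 gives Q = 1 and P = 103.5.
Change in equilibrium price: 103.5 − 101 = 2.5.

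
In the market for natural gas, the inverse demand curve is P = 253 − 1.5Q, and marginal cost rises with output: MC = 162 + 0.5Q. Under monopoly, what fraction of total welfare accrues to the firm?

PS/TS = 0.7

A monopolist chooses Q where MR = MC. MR = 253 − 3Q; setting this equal to 162 + 0.5Q gives Q = 26 and P = 214.
CS = ½·(253 − 214)·26 = 507.
PS = P·Q − VC(Q) = 214·26 − (162·26 + ½·0.5·26²) = 1183.
Share captured = PS/TS = 1183/1690 = 0.7.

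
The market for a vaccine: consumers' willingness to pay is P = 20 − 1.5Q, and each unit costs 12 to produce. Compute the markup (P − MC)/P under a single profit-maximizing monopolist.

Lerner index = 0.25

Monopoly sets MR = MC: 20 − 3Q = 12 ⇒ Q = 8/3, P = 20 − 1.5·8/3 = 16.
Lerner index = (P − MC)/P = (16 − 12)/16 = 0.25.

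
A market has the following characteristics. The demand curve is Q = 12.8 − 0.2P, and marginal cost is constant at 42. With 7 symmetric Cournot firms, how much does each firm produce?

q_i = 0.55

Inverting demand: P = 64 − 5Q.
In a 7-firm Cournot equilibrium, symmetry and the first-order condition give q = (64 − 42)/(40) = 0.55. So Q = 3.85 and P = 44.75.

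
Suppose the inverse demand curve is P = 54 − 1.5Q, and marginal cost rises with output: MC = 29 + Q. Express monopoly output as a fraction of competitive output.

The monopolist equates marginal revenue to marginal cost: 54 − 3Q = 29 + Q, so Q = 6.25. From demand, P = 44.625.
Competitive equilibrium sets price equal to marginal cost: 54 − 1.5Q = 29 + Q, so Q = 10 and P = 39.
Ratio Q_m/Q_c = 6.25/10 = 0.625.

Q_m/Q_c = 0.625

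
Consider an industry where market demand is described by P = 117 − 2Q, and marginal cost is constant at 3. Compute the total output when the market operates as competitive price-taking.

Under competition P = MC = 3, so Q = (117 − 3)/2 = 57.

Q = 57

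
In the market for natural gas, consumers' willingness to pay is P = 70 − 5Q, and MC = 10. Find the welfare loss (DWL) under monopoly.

Competitive firms price at marginal cost: P = 10, giving Q = 12.
Monopoly sets MR = MC: 70 − 10Q = 10 ⇒ Q = 6, P = 70 − 5·6 = 40.
DWL is the triangle between Q = 6 and Q = 12: ½·(12 − 6)·(40 − 10) = 90.

DWL = 90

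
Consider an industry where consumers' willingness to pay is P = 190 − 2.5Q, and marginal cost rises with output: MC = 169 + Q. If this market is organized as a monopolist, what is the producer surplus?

PS = 36.75

A monopolist chooses Q where MR = MC. MR = 190 − 5Q; setting this equal to 169 + Q gives Q = 3.5 and P = 181.25.
PS = P·Q − VC(Q) = 181.25·3.5 − (169·3.5 + ½·1·3.5²) = 36.75.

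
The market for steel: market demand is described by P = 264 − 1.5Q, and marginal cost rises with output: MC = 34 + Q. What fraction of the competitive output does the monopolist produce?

Q_m/Q_c = 0.625

Monopoly sets MR = MC: 264 − 3Q = 34 + Q ⇒ Q = 57.5, P = 264 − 1.5·57.5 = 177.75.
Under competition P = MC: 264 − 1.5Q = 34 + Q ⇒ Q = 92, P = 126.
Ratio Q_m/Q_c = 57.5/92 = 0.625.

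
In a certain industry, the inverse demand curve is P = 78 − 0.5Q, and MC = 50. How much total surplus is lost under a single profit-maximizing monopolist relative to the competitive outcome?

DWL = 196

Under competition P = MC = 50, so Q = (78 − 50)/0.5 = 56.
A monopolist chooses Q where MR = MC. MR = 78 − Q; setting this equal to 50 gives Q = 28 and P = 64.
DWL is the triangle between Q = 28 and Q = 56: ½·(56 − 28)·(64 − 50) = 196.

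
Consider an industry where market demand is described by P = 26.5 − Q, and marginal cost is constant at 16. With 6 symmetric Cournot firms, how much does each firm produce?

q_i = 1.5

With 6 symmetric Cournot firms, each firm's FOC gives 26.5 − 7q = 16, so q = 1.5, Q = 6·1.5 = 9, and P = 17.5.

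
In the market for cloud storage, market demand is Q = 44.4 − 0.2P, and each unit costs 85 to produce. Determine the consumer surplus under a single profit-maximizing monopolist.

Inverting demand: P = 222 − 5Q.
The monopolist equates marginal revenue to marginal cost: 222 − 10Q = 85, so Q = 13.7. From demand, P = 153.5.
CS = ½·(222 − 153.5)·13.7 = 469.225.

CS = 469.225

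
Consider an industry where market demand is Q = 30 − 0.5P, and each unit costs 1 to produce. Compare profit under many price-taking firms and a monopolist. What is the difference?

Inverting demand: P = 60 − 2Q.
Perfect competition: P = MC = 1, so 60 − 2Q = 1 and Q = 29.5.
Profit = (1 − 1)·29.5 = 0.
A monopolist chooses Q where MR = MC. MR = 60 − 4Q; setting this equal to 1 gives Q = 14.75 and P = 30.5.
Profit = (30.5 − 1)·14.75 = 435.125.
Change in profit: 435.125 − 0 = 435.125.

Profit rises by 435.125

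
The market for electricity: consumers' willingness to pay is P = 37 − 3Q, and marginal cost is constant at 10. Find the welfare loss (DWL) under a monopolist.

DWL = 30.375

Under competition P = MC = 10, so Q = (37 − 10)/3 = 9.
The monopolist equates marginal revenue to marginal cost: 37 − 6Q = 10, so Q = 4.5. From demand, P = 23.5.
DWL is the triangle between Q = 4.5 and Q = 9: ½·(9 − 4.5)·(23.5 − 10) = 30.375.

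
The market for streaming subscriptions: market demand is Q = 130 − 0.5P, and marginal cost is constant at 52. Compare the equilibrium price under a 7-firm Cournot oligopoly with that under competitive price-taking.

Cournot: P = 78; Competition: P = 52

Inverting demand: P = 260 − 2Q.
Cournot with 7 identical firms: the symmetric best-response condition is 260 − 16q = 52. Each firm produces q = 13, total output Q = 91, price P = 78.
Competitive firms price at marginal cost: P = 52, giving Q = 104.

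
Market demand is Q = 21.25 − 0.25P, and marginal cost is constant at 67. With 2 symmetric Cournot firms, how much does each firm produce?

Inverting demand: P = 85 − 4Q.
With 2 symmetric Cournot firms, each firm's FOC gives 85 − 12q = 67, so q = 1.5, Q = 2·1.5 = 3, and P = 73.

q_i = 1.5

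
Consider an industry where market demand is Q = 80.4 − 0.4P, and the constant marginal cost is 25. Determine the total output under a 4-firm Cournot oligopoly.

Inverting demand: P = 201 − 2.5Q.
With 4 symmetric Cournot firms, each firm's FOC gives 201 − 12.5q = 25, so q = 14.08, Q = 4·14.08 = 56.32, and P = 60.2.

Q = 56.32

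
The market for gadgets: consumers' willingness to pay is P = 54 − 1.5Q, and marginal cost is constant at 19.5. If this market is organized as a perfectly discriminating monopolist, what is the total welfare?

A perfectly discriminating monopolist sells every unit with P(Q) ≥ MC(Q), so output equals the competitive quantity Q = 23. Each buyer pays their reservation price, so CS = 0 and the firm captures all surplus.
TS = 396.75 (equal to competitive TS).

TS = 396.75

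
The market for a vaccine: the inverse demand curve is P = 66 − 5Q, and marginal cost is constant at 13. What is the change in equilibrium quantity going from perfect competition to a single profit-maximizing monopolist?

Competitive firms price at marginal cost: P = 13, giving Q = 10.6.
The monopolist equates marginal revenue to marginal cost: 66 − 10Q = 13, so Q = 5.3. From demand, P = 39.5.
Change in equilibrium quantity: 5.3 − 10.6 = −5.3.

Q falls by 5.3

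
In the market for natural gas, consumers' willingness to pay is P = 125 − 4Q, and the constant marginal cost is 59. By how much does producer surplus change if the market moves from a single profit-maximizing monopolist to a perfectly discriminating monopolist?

PS rises by 272.25

Monopoly sets MR = MC: 125 − 8Q = 59 ⇒ Q = 8.25, P = 125 − 4·8.25 = 92.
PS = (92 − 59)·8.25 = 272.25.
Under first-degree price discrimination the firm charges each unit its demand price and produces up to where P = MC, i.e. Q = 16.5. Consumer surplus is zero; producer surplus equals total surplus.
PS = ½·(125 − 59)·16.5 = 544.5.
Change in producer surplus: 544.5 − 272.25 = 272.25.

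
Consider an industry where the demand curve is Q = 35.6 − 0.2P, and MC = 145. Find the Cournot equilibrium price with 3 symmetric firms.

Inverting demand: P = 178 − 5Q.
With 3 symmetric Cournot firms, each firm's FOC gives 178 − 20q = 145, so q = 1.65, Q = 3·1.65 = 4.95, and P = 153.25.

P = 153.25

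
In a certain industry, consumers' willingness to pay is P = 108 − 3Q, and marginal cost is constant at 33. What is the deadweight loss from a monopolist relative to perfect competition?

DWL = 234.375

Perfect competition: P = MC = 33, so 108 − 3Q = 33 and Q = 25.
Monopoly sets MR = MC: 108 − 6Q = 33 ⇒ Q = 12.5, P = 108 − 3·12.5 = 70.5.
DWL is the triangle between Q = 12.5 and Q = 25: ½·(25 − 12.5)·(70.5 − 33) = 234.375.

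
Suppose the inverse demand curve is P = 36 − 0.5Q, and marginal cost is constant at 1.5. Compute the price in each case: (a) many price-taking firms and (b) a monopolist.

Competition: P = 1.5; Monopoly: P = 18.75

Under competition P = MC = 1.5, so Q = (36 − 1.5)/0.5 = 69.
Monopoly sets MR = MC: 36 − Q = 1.5 ⇒ Q = 34.5, P = 36 − 0.5·34.5 = 18.75.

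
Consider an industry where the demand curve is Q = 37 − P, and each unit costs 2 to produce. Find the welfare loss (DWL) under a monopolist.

DWL = 153.125

Inverting demand: P = 37 − Q.
Under competition P = MC = 2, so Q = (37 − 2)/1 = 35.
Monopoly sets MR = MC: 37 − 2Q = 2 ⇒ Q = 17.5, P = 37 − 17.5 = 19.5.
DWL is the triangle between Q = 17.5 and Q = 35: ½·(35 − 17.5)·(19.5 − 2) = 153.125.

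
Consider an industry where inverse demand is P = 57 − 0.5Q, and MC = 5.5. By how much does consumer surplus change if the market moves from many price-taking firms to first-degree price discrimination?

Perfect competition: P = MC = 5.5, so 57 − 0.5Q = 5.5 and Q = 103.
CS = ½·(57 − 5.5)·103 = 2652.25.
With perfect price discrimination, output is the efficient level Q = 103 (where demand meets MC), but every buyer pays their willingness to pay: CS = 0 and PS = total surplus.
CS = 0.
Change in consumer surplus: 0 − 2652.25 = −2652.25.

Consumer surplus falls by 2652.25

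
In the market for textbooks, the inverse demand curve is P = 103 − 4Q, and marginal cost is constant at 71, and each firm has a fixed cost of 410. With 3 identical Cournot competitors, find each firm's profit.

π_i = −394

Cournot with 3 identical firms: the symmetric best-response condition is 103 − 16q = 71. Each firm produces q = 2, total output Q = 6, price P = 79.
Each firm's profit = (79 − 71)·2 − 410 = −394.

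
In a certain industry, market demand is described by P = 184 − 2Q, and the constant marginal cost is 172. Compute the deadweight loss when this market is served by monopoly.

Competitive firms price at marginal cost: P = 172, giving Q = 6.
A monopolist chooses Q where MR = MC. MR = 184 − 4Q; setting this equal to 172 gives Q = 3 and P = 178.
DWL is the triangle between Q = 3 and Q = 6: ½·(6 − 3)·(178 − 172) = 9.

DWL = 9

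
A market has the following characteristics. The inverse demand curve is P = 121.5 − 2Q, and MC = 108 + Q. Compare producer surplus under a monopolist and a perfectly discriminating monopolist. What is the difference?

A monopolist chooses Q where MR = MC. MR = 121.5 − 4Q; setting this equal to 108 + Q gives Q = 2.7 and P = 116.1.
PS = P·Q − VC(Q) = 116.1·2.7 − (108·2.7 + ½·1·2.7²) = 18.225.
With perfect price discrimination, output is the efficient level Q = 4.5 (where demand meets MC), but every buyer pays their willingness to pay: CS = 0 and PS = total surplus.
PS = ½·(121.5 − 108)·4.5 = 30.375.
Change in producer surplus: 30.375 − 18.225 = 12.15.

PS rises by 12.15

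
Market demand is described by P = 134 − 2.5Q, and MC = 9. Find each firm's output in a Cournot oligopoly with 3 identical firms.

With 3 symmetric Cournot firms, each firm's FOC gives 134 − 10q = 9, so q = 12.5, Q = 3·12.5 = 37.5, and P = 40.25.

q_i = 12.5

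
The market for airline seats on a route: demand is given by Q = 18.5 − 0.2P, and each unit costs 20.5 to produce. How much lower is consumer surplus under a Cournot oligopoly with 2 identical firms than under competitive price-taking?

Consumer surplus falls by 288

Inverting demand: P = 92.5 − 5Q.
Perfect competition: P = MC = 20.5, so 92.5 − 5Q = 20.5 and Q = 14.4.
CS = ½·(92.5 − 20.5)·14.4 = 518.4.
Cournot with 2 identical firms: the symmetric best-response condition is 92.5 − 15q = 20.5. Each firm produces q = 4.8, total output Q = 9.6, price P = 44.5.
CS = ½·(92.5 − 44.5)·9.6 = 230.4.
Change in consumer surplus: 230.4 − 518.4 = −288.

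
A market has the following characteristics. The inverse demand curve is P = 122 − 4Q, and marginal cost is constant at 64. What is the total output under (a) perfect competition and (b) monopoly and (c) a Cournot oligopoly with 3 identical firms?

Competitive firms price at marginal cost: P = 64, giving Q = 14.5.
A monopolist chooses Q where MR = MC. MR = 122 − 8Q; setting this equal to 64 gives Q = 7.25 and P = 93.
Cournot with 3 identical firms: the symmetric best-response condition is 122 − 16q = 64. Each firm produces q = 3.625, total output Q = 10.875, price P = 78.5.

Competition: Q = 14.5; Monopoly: Q = 7.25; Cournot: Q = 10.875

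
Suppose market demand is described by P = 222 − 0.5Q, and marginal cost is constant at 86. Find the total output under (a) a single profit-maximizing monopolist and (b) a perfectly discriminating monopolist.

A monopolist chooses Q where MR = MC. MR = 222 − Q; setting this equal to 86 gives Q = 136 and P = 154.
A perfectly discriminating monopolist sells every unit with P(Q) ≥ MC(Q), so output equals the competitive quantity Q = 272. Each buyer pays their reservation price, so CS = 0 and the firm captures all surplus.

Monopoly: Q = 136; Perfect PD: Q = 272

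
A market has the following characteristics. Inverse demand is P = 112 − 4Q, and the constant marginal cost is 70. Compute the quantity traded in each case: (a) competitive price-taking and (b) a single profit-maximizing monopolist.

Competitive firms price at marginal cost: P = 70, giving Q = 10.5.
The monopolist equates marginal revenue to marginal cost: 112 − 8Q = 70, so Q = 5.25. From demand, P = 91.

Competition: Q = 10.5; Monopoly: Q = 5.25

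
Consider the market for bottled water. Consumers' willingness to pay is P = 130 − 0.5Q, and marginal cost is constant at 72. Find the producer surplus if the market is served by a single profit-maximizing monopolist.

PS = 1682

Monopoly sets MR = MC: 130 − Q = 72 ⇒ Q = 58, P = 130 − 0.5·58 = 101.
PS = (101 − 72)·58 = 1682.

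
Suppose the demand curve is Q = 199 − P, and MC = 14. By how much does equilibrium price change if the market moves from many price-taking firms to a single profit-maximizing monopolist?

P rises by 92.5

Inverting demand: P = 199 − Q.
Perfect competition: P = MC = 14, so 199 − Q = 14 and Q = 185.
Monopoly sets MR = MC: 199 − 2Q = 14 ⇒ Q = 92.5, P = 199 − 92.5 = 106.5.
Change in equilibrium price: 106.5 − 14 = 92.5.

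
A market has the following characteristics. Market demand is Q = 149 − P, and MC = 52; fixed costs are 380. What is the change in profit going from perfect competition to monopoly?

Inverting demand: P = 149 − Q.
Perfect competition: P = MC = 52, so 149 − Q = 52 and Q = 97.
Profit = (52 − 52)·97 − 380 = −380.
The monopolist equates marginal revenue to marginal cost: 149 − 2Q = 52, so Q = 48.5. From demand, P = 100.5.
Profit = (100.5 − 52)·48.5 − 380 = 1972.25.
Change in profit: 1972.25 − −380 = 2352.25.

Profit rises by 2352.25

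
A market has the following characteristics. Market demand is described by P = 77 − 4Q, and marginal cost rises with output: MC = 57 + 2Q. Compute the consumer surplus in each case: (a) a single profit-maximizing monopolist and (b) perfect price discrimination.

Monopoly: CS = 8; Perfect PD: CS = 0

The monopolist equates marginal revenue to marginal cost: 77 − 8Q = 57 + 2Q, so Q = 2. From demand, P = 69.
CS = ½·(77 − 69)·2 = 8.
With perfect price discrimination, output is the efficient level Q = 10/3 (where demand meets MC), but every buyer pays their willingness to pay: CS = 0 and PS = total surplus.
CS = 0.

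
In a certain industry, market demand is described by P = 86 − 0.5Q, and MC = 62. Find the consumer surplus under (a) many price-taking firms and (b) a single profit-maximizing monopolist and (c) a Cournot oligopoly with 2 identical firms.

Competitive firms price at marginal cost: P = 62, giving Q = 48.
CS = ½·(86 − 62)·48 = 576.
Monopoly sets MR = MC: 86 − Q = 62 ⇒ Q = 24, P = 86 − 0.5·24 = 74.
CS = ½·(86 − 74)·24 = 144.
With 2 symmetric Cournot firms, each firm's FOC gives 86 − 1.5q = 62, so q = 16, Q = 2·16 = 32, and P = 70.
CS = ½·(86 − 70)·32 = 256.

Competition: CS = 576; Monopoly: CS = 144; Cournot: CS = 256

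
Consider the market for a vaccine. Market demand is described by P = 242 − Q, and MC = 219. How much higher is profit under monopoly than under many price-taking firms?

Competitive firms price at marginal cost: P = 219, giving Q = 23.
Profit = (219 − 219)·23 = 0.
A monopolist chooses Q where MR = MC. MR = 242 − 2Q; setting this equal to 219 gives Q = 11.5 and P = 230.5.
Profit = (230.5 − 219)·11.5 = 132.25.
Change in profit: 132.25 − 0 = 132.25.

π rises by 132.25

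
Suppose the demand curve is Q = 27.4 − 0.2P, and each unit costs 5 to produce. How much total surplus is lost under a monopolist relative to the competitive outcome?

Inverting demand: P = 137 − 5Q.
Competitive firms price at marginal cost: P = 5, giving Q = 26.4.
The monopolist equates marginal revenue to marginal cost: 137 − 10Q = 5, so Q = 13.2. From demand, P = 71.
DWL is the triangle between Q = 13.2 and Q = 26.4: ½·(26.4 − 13.2)·(71 − 5) = 435.6.

DWL = 435.6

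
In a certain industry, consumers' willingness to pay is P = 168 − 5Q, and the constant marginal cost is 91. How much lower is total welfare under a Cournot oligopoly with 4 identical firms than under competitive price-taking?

Under competition P = MC = 91, so Q = (168 − 91)/5 = 15.4.
CS = ½·(168 − 91)·15.4 = 592.9; PS = (91 − 91)·15.4 = 0; TS = 592.9.
Cournot with 4 identical firms: the symmetric best-response condition is 168 − 25q = 91. Each firm produces q = 3.08, total output Q = 12.32, price P = 106.4.
CS = ½·(168 − 106.4)·12.32 = 379.456; PS = (106.4 − 91)·12.32 = 189.728; TS = 569.184.
Change in total welfare: 569.184 − 592.9 = −23.716.

TS falls by 23.716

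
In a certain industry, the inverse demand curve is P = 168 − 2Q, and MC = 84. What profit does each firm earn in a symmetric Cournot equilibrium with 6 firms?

π_i = 72

With 6 symmetric Cournot firms, each firm's FOC gives 168 − 14q = 84, so q = 6, Q = 6·6 = 36, and P = 96.
Each firm's profit = (96 − 84)·6 = 72.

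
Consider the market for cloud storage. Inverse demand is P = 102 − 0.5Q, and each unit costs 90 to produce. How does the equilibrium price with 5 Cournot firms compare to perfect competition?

In a 5-firm Cournot equilibrium, symmetry and the first-order condition give q = (102 − 90)/(3) = 4. So Q = 20 and P = 92.
Perfect competition: P = MC = 90, so 102 − 0.5Q = 90 and Q = 24.

Cournot: P = 92; Competition: P = 90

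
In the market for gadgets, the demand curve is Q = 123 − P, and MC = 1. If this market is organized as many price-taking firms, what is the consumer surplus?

CS = 7442

Inverting demand: P = 123 − Q.
Under competition P = MC = 1, so Q = (123 − 1)/1 = 122.
CS = ½·(123 − 1)·122 = 7442.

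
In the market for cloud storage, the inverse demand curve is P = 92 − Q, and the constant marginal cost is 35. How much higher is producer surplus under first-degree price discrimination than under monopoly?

Monopoly sets MR = MC: 92 − 2Q = 35 ⇒ Q = 28.5, P = 92 − 28.5 = 63.5.
PS = (63.5 − 35)·28.5 = 812.25.
With perfect price discrimination, output is the efficient level Q = 57 (where demand meets MC), but every buyer pays their willingness to pay: CS = 0 and PS = total surplus.
PS = ½·(92 − 35)·57 = 1624.5.
Change in producer surplus: 1624.5 − 812.25 = 812.25.

Producer surplus rises by 812.25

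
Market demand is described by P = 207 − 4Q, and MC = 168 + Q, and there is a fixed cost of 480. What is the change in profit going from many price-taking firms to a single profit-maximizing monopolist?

π rises by 54.08

Competitive equilibrium sets price equal to marginal cost: 207 − 4Q = 168 + Q, so Q = 7.8 and P = 175.8.
Profit = 175.8·7.8 − (168·7.8 + ½·1·7.8²) − 480 = −449.58.
Monopoly sets MR = MC: 207 − 8Q = 168 + Q ⇒ Q = 13/3, P = 207 − 4·13/3 = 569/3.
Profit = 569/3·13/3 − (168·13/3 + ½·1·(13/3)²) − 480 = −395.5.
Change in profit: −395.5 − −449.58 = 54.08.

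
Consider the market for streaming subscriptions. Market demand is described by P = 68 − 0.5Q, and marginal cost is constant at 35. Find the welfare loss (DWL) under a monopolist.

Perfect competition: P = MC = 35, so 68 − 0.5Q = 35 and Q = 66.
A monopolist chooses Q where MR = MC. MR = 68 − Q; setting this equal to 35 gives Q = 33 and P = 51.5.
DWL is the triangle between Q = 33 and Q = 66: ½·(66 − 33)·(51.5 − 35) = 272.25.

DWL = 272.25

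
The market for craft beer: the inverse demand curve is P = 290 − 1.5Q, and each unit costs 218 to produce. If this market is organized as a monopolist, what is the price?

P = 254

Monopoly sets MR = MC: 290 − 3Q = 218 ⇒ Q = 24, P = 290 − 1.5·24 = 254.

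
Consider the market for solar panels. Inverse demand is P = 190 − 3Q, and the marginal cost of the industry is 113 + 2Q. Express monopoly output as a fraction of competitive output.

Q_m/Q_c = 0.625

The monopolist equates marginal revenue to marginal cost: 190 − 6Q = 113 + 2Q, so Q = 9.625. From demand, P = 161.125.
Competitive equilibrium sets price equal to marginal cost: 190 − 3Q = 113 + 2Q, so Q = 15.4 and P = 143.8.
Ratio Q_m/Q_c = 9.625/15.4 = 0.625.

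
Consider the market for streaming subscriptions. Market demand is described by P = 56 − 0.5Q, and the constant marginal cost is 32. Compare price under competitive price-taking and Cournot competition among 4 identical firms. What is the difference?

P rises by 4.8

Competitive firms price at marginal cost: P = 32, giving Q = 48.
In a 4-firm Cournot equilibrium, symmetry and the first-order condition give q = (56 − 32)/(2.5) = 9.6. So Q = 38.4 and P = 36.8.
Change in price: 36.8 − 32 = 4.8.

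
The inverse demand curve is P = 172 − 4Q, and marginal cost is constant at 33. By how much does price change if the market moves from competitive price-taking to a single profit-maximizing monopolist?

Competitive firms price at marginal cost: P = 33, giving Q = 34.75.
A monopolist chooses Q where MR = MC. MR = 172 − 8Q; setting this equal to 33 gives Q = 17.375 and P = 102.5.
Change in price: 102.5 − 33 = 69.5.

Price rises by 69.5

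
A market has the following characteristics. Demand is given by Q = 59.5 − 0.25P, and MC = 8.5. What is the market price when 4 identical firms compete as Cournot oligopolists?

P = 54.4

Inverting demand: P = 238 − 4Q.
With 4 symmetric Cournot firms, each firm's FOC gives 238 − 20q = 8.5, so q = 11.475, Q = 4·11.475 = 45.9, and P = 54.4.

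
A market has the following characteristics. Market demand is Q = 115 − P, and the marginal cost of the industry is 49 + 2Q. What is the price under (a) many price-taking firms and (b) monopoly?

Competition: P = 93; Monopoly: P = 98.5

Inverting demand: P = 115 − Q.
Competitive equilibrium sets price equal to marginal cost: 115 − Q = 49 + 2Q, so Q = 22 and P = 93.
Monopoly sets MR = MC: 115 − 2Q = 49 + 2Q ⇒ Q = 16.5, P = 115 − 16.5 = 98.5.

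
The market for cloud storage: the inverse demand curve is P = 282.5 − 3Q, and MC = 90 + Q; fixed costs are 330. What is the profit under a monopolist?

Profit = 2316.875

A monopolist chooses Q where MR = MC. MR = 282.5 − 6Q; setting this equal to 90 + Q gives Q = 27.5 and P = 200.
Profit = 200·27.5 − (90·27.5 + ½·1·27.5²) − 330 = 2316.875.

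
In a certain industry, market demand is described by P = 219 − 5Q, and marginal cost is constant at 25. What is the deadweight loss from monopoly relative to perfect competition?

DWL = 940.9

Under competition P = MC = 25, so Q = (219 − 25)/5 = 38.8.
Monopoly sets MR = MC: 219 − 10Q = 25 ⇒ Q = 19.4, P = 219 − 5·19.4 = 122.
DWL is the triangle between Q = 19.4 and Q = 38.8: ½·(38.8 − 19.4)·(122 − 25) = 940.9.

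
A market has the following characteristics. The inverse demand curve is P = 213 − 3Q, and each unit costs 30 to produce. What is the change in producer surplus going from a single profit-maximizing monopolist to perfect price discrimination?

PS rises by 2790.75

A monopolist chooses Q where MR = MC. MR = 213 − 6Q; setting this equal to 30 gives Q = 30.5 and P = 121.5.
PS = (121.5 − 30)·30.5 = 2790.75.
Under first-degree price discrimination the firm charges each unit its demand price and produces up to where P = MC, i.e. Q = 61. Consumer surplus is zero; producer surplus equals total surplus.
PS = ½·(213 − 30)·61 = 5581.5.
Change in producer surplus: 5581.5 − 2790.75 = 2790.75.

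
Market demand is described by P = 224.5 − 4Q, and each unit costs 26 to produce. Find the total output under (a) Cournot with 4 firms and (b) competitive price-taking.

Cournot with 4 identical firms: the symmetric best-response condition is 224.5 − 20q = 26. Each firm produces q = 9.925, total output Q = 39.7, price P = 65.7.
Competitive firms price at marginal cost: P = 26, giving Q = 49.625.

Cournot: Q = 39.7; Competition: Q = 49.625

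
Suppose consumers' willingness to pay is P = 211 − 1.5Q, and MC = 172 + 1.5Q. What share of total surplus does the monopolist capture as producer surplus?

Monopoly sets MR = MC: 211 − 3Q = 172 + 1.5Q ⇒ Q = 26/3, P = 211 − 1.5·26/3 = 198.
CS = ½·(211 − 198)·26/3 = 169/3.
PS = P·Q − VC(Q) = 198·26/3 − (172·26/3 + ½·1.5·(26/3)²) = 169.
Share captured = PS/TS = 169/(676/3) = 0.75.

PS/TS = 0.75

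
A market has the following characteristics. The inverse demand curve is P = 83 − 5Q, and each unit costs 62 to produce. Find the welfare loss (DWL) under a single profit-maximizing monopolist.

Perfect competition: P = MC = 62, so 83 − 5Q = 62 and Q = 4.2.
A monopolist chooses Q where MR = MC. MR = 83 − 10Q; setting this equal to 62 gives Q = 2.1 and P = 72.5.
DWL is the triangle between Q = 2.1 and Q = 4.2: ½·(4.2 − 2.1)·(72.5 − 62) = 11.025.

DWL = 11.025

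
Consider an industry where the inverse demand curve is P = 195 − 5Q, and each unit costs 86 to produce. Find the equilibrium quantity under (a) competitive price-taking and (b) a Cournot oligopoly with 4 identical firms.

Under competition P = MC = 86, so Q = (195 − 86)/5 = 21.8.
In a 4-firm Cournot equilibrium, symmetry and the first-order condition give q = (195 − 86)/(25) = 4.36. So Q = 17.44 and P = 107.8.

Competition: Q = 21.8; Cournot: Q = 17.44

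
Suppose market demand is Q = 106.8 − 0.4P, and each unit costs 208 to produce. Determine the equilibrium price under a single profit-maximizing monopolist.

Inverting demand: P = 267 − 2.5Q.
A monopolist chooses Q where MR = MC. MR = 267 − 5Q; setting this equal to 208 gives Q = 11.8 and P = 237.5.

P = 237.5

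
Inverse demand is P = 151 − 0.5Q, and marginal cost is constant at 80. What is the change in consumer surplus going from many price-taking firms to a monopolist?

CS falls by 3780.75

Perfect competition: P = MC = 80, so 151 − 0.5Q = 80 and Q = 142.
CS = ½·(151 − 80)·142 = 5041.
The monopolist equates marginal revenue to marginal cost: 151 − Q = 80, so Q = 71. From demand, P = 115.5.
CS = ½·(151 − 115.5)·71 = 1260.25.
Change in consumer surplus: 1260.25 − 5041 = −3780.75.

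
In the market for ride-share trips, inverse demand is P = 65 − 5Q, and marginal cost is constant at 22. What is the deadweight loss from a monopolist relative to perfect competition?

DWL = 46.225

Competitive firms price at marginal cost: P = 22, giving Q = 8.6.
A monopolist chooses Q where MR = MC. MR = 65 − 10Q; setting this equal to 22 gives Q = 4.3 and P = 43.5.
DWL is the triangle between Q = 4.3 and Q = 8.6: ½·(8.6 − 4.3)·(43.5 − 22) = 46.225.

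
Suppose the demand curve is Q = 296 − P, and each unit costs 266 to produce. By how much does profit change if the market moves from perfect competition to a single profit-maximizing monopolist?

Inverting demand: P = 296 − Q.
Perfect competition: P = MC = 266, so 296 − Q = 266 and Q = 30.
Profit = (266 − 266)·30 = 0.
A monopolist chooses Q where MR = MC. MR = 296 − 2Q; setting this equal to 266 gives Q = 15 and P = 281.
Profit = (281 − 266)·15 = 225.
Change in profit: 225 − 0 = 225.

Profit rises by 225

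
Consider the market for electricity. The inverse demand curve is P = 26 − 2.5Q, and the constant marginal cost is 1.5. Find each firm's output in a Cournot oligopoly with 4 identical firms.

q_i = 1.96

Cournot with 4 identical firms: the symmetric best-response condition is 26 − 12.5q = 1.5. Each firm produces q = 1.96, total output Q = 7.84, price P = 6.4.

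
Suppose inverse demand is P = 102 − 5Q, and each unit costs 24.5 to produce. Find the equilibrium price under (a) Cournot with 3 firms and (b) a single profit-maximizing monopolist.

Cournot: P = 43.875; Monopoly: P = 63.25

With 3 symmetric Cournot firms, each firm's FOC gives 102 − 20q = 24.5, so q = 3.875, Q = 3·3.875 = 11.625, and P = 43.875.
A monopolist chooses Q where MR = MC. MR = 102 − 10Q; setting this equal to 24.5 gives Q = 7.75 and P = 63.25.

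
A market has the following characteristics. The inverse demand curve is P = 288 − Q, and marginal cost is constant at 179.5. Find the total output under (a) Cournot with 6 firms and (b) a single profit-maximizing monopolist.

Cournot: Q = 93; Monopoly: Q = 54.25

Cournot with 6 identical firms: the symmetric best-response condition is 288 − 7q = 179.5. Each firm produces q = 15.5, total output Q = 93, price P = 195.
A monopolist chooses Q where MR = MC. MR = 288 − 2Q; setting this equal to 179.5 gives Q = 54.25 and P = 233.75.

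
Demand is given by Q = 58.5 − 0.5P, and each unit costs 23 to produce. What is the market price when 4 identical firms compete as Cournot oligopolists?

Inverting demand: P = 117 − 2Q.
Cournot with 4 identical firms: the symmetric best-response condition is 117 − 10q = 23. Each firm produces q = 9.4, total output Q = 37.6, price P = 41.8.

P = 41.8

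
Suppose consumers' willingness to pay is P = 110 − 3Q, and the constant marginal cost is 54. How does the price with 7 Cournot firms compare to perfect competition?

In a 7-firm Cournot equilibrium, symmetry and the first-order condition give q = (110 − 54)/(24) = 7/3. So Q = 49/3 and P = 61.
Perfect competition: P = MC = 54, so 110 − 3Q = 54 and Q = 56/3.

Cournot: P = 61; Competition: P = 54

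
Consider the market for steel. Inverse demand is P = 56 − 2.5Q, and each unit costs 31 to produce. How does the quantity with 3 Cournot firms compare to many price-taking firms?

In a 3-firm Cournot equilibrium, symmetry and the first-order condition give q = (56 − 31)/(10) = 2.5. So Q = 7.5 and P = 37.25.
Under competition P = MC = 31, so Q = (56 − 31)/2.5 = 10.

Cournot: Q = 7.5; Competition: Q = 10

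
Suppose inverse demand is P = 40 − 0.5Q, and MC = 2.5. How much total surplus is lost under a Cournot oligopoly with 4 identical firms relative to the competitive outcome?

DWL = 56.25

Competitive firms price at marginal cost: P = 2.5, giving Q = 75.
Cournot with 4 identical firms: the symmetric best-response condition is 40 − 2.5q = 2.5. Each firm produces q = 15, total output Q = 60, price P = 10.
DWL is the triangle between Q = 60 and Q = 75: ½·(75 − 60)·(10 − 2.5) = 56.25.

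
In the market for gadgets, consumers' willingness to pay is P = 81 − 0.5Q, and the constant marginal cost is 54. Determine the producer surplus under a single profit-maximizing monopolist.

The monopolist equates marginal revenue to marginal cost: 81 − Q = 54, so Q = 27. From demand, P = 67.5.
PS = (67.5 − 54)·27 = 364.5.

PS = 364.5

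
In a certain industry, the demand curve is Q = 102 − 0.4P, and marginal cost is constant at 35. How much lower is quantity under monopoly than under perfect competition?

Inverting demand: P = 255 − 2.5Q.
Competitive firms price at marginal cost: P = 35, giving Q = 88.
A monopolist chooses Q where MR = MC. MR = 255 − 5Q; setting this equal to 35 gives Q = 44 and P = 145.
Change in quantity: 44 − 88 = −44.

Quantity falls by 44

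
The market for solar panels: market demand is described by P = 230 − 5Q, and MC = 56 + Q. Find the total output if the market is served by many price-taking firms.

Q = 29

Competitive equilibrium sets price equal to marginal cost: 230 − 5Q = 56 + Q, so Q = 29 and P = 85.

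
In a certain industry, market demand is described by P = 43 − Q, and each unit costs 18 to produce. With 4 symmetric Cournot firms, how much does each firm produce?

Cournot with 4 identical firms: the symmetric best-response condition is 43 − 5q = 18. Each firm produces q = 5, total output Q = 20, price P = 23.

q_i = 5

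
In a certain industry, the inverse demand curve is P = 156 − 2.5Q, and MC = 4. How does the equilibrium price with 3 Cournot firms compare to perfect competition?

In a 3-firm Cournot equilibrium, symmetry and the first-order condition give q = (156 − 4)/(10) = 15.2. So Q = 45.6 and P = 42.
Perfect competition: P = MC = 4, so 156 − 2.5Q = 4 and Q = 60.8.

Cournot: P = 42; Competition: P = 4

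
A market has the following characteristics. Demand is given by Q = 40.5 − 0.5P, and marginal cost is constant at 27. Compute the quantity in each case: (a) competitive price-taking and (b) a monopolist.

Competition: Q = 27; Monopoly: Q = 13.5

Inverting demand: P = 81 − 2Q.
Perfect competition: P = MC = 27, so 81 − 2Q = 27 and Q = 27.
Monopoly sets MR = MC: 81 − 4Q = 27 ⇒ Q = 13.5, P = 81 − 2·13.5 = 54.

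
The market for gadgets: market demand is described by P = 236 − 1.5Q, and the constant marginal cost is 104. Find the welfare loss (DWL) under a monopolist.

Under competition P = MC = 104, so Q = (236 − 104)/1.5 = 88.
A monopolist chooses Q where MR = MC. MR = 236 − 3Q; setting this equal to 104 gives Q = 44 and P = 170.
DWL is the triangle between Q = 44 and Q = 88: ½·(88 − 44)·(170 − 104) = 1452.

DWL = 1452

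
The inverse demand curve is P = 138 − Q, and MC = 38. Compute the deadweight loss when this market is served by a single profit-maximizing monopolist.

Under competition P = MC = 38, so Q = (138 − 38)/1 = 100.
Monopoly sets MR = MC: 138 − 2Q = 38 ⇒ Q = 50, P = 138 − 50 = 88.
DWL is the triangle between Q = 50 and Q = 100: ½·(100 − 50)·(88 − 38) = 1250.

DWL = 1250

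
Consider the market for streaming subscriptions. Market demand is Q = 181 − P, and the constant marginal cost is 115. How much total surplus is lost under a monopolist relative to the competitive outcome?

Inverting demand: P = 181 − Q.
Perfect competition: P = MC = 115, so 181 − Q = 115 and Q = 66.
Monopoly sets MR = MC: 181 − 2Q = 115 ⇒ Q = 33, P = 181 − 33 = 148.
DWL is the triangle between Q = 33 and Q = 66: ½·(66 − 33)·(148 − 115) = 544.5.

DWL = 544.5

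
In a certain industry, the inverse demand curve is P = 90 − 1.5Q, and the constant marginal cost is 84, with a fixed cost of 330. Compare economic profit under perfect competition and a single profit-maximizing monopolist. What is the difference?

π rises by 6

Under competition P = MC = 84, so Q = (90 − 84)/1.5 = 4.
Profit = (84 − 84)·4 − 330 = −330.
Monopoly sets MR = MC: 90 − 3Q = 84 ⇒ Q = 2, P = 90 − 1.5·2 = 87.
Profit = (87 − 84)·2 − 330 = −324.
Change in economic profit: −324 − −330 = 6.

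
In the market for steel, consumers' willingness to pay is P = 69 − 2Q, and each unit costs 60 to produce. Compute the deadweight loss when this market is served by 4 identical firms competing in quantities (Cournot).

DWL = 0.81

Competitive firms price at marginal cost: P = 60, giving Q = 4.5.
With 4 symmetric Cournot firms, each firm's FOC gives 69 − 10q = 60, so q = 0.9, Q = 4·0.9 = 3.6, and P = 61.8.
DWL is the triangle between Q = 3.6 and Q = 4.5: ½·(4.5 − 3.6)·(61.8 − 60) = 0.81.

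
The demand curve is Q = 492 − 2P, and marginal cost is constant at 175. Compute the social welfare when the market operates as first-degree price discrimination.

TS = 5041

Inverting demand: P = 246 − 0.5Q.
A perfectly discriminating monopolist sells every unit with P(Q) ≥ MC(Q), so output equals the competitive quantity Q = 142. Each buyer pays their reservation price, so CS = 0 and the firm captures all surplus.
TS = 5041 (equal to competitive TS).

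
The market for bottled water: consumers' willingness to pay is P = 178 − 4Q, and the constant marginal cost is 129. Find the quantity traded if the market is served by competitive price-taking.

Under competition P = MC = 129, so Q = (178 − 129)/4 = 12.25.

Q = 12.25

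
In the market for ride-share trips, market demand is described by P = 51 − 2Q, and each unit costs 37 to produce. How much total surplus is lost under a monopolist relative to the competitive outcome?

DWL = 12.25

Under competition P = MC = 37, so Q = (51 − 37)/2 = 7.
The monopolist equates marginal revenue to marginal cost: 51 − 4Q = 37, so Q = 3.5. From demand, P = 44.
DWL is the triangle between Q = 3.5 and Q = 7: ½·(7 − 3.5)·(44 − 37) = 12.25.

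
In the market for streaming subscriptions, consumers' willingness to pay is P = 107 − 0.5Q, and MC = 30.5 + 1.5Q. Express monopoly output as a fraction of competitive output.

A monopolist chooses Q where MR = MC. MR = 107 − Q; setting this equal to 30.5 + 1.5Q gives Q = 30.6 and P = 91.7.
Competitive equilibrium sets price equal to marginal cost: 107 − 0.5Q = 30.5 + 1.5Q, so Q = 38.25 and P = 87.875.
Ratio Q_m/Q_c = 30.6/38.25 = 0.8.

Q_m/Q_c = 0.8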